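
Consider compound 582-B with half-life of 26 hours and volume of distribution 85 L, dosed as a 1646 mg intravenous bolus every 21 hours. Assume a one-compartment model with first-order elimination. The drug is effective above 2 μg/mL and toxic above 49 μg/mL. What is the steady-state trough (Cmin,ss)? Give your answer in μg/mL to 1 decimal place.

25.8 μg/mL

k = ln2/t½ = ln2/26 ≈ 0.026660 h⁻¹; fraction remaining f = e^(−kτ) = e^(−0.026660×21) ≈ 0.5713.
At steady state, accumulation factor R = 1/(1 − e^(−kτ)) ≈ 2.3326.
Single-dose peak C₀ = D/Vd = 1646/85 ≈ 19.365 μg/mL.
Cmax,ss = C₀/(1 − f) ≈ 19.365/0.4287 ≈ 45.171 μg/mL.
One interval later, Cmin,ss = Cmax,ss·e^(−kτ) ≈ 45.171 × 0.5713 ≈ 25.806 μg/mL.
Trough 25.8 μg/mL vs MEC 2 μg/mL: adequate.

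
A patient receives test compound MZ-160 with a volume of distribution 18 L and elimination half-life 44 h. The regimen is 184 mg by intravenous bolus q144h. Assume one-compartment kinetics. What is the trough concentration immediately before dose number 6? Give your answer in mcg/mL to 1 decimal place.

f = (1/2)^(τ/t½) = (1/2)^(144/44) ≈ 0.1035.
C₀ = D/Vd = 184/18 ≈ 10.222 mcg/mL.
Before the 6th dose, 5 doses have been given. Superposition: Cmin = C₀·(f + f² + … + f^5).
≈ 10.222 × (0.1035 + 0.0107 + 0.0011 + 0.0001 + 0.0000) ≈ 10.222 × 0.1154 ≈ 1.180 mcg/mL.

1.2 mcg/mL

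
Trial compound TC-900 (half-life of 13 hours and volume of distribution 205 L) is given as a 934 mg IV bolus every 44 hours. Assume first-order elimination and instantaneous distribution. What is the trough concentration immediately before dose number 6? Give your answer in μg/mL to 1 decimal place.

0.5 μg/mL

f = (1/2)^(τ/t½) = (1/2)^(44/13) ≈ 0.0957.
C₀ = D/Vd = 934/205 ≈ 4.556 μg/mL.
Before the 6th dose, 5 doses have been given. Superposition: Cmin = C₀·(f + f² + … + f^5).
≈ 4.556 × (0.0957 + 0.0092 + 0.0009 + 0.0001 + 0.0000) ≈ 4.556 × 0.1059 ≈ 0.482 μg/mL.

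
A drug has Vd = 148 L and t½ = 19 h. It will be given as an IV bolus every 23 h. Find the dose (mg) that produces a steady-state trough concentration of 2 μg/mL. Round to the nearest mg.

389 mg

τ/t½ = 23/19 ≈ 1.2105, so f = (1/2)^(23/19) ≈ 0.432111.
Cmin,ss = (D/Vd)·f/(1−f), so D = Cmin,ss·Vd·(1−f)/f.
D = 2 × 148 × (1−f)/f ≈ 2 × 148 × 1.31422 ≈ 389.01 mg.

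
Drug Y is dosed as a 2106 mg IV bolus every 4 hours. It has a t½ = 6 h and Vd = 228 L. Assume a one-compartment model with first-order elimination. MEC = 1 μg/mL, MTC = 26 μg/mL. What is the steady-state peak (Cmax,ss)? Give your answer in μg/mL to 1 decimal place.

25.0 μg/mL

k = ln2/t½ = ln2/6 ≈ 0.115525 h⁻¹; fraction remaining f = e^(−kτ) = e^(−0.115525×4) ≈ 0.6300.
At steady state, accumulation factor R = 1/(1 − e^(−kτ)) ≈ 2.7027.
Single-dose peak C₀ = D/Vd = 2106/228 ≈ 9.237 μg/mL.
Cmax,ss = C₀/(1 − f) ≈ 9.237/0.3700 ≈ 24.965 μg/mL.
Peak 25.0 μg/mL vs MTC 26 μg/mL: below toxic threshold.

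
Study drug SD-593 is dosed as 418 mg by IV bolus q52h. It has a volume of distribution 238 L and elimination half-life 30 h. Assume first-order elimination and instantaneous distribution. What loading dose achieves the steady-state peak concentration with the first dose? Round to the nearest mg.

f = (1/2)^(52/30) ≈ 0.300756; accumulation ratio R = 1/(1−f) ≈ 1.43012.
Loading dose to hit Cmax,ss on first dose: D_load = D_maint·R ≈ 418 × 1.43012 ≈ 597.79 mg.

598 mg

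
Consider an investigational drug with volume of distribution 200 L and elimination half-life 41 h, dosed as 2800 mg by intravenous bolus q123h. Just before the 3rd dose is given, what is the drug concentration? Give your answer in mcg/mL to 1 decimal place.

f = (1/2)^(τ/t½) = (1/2)^(123/41) ≈ 0.1250.
C₀ = D/Vd = 2800/200 ≈ 14.000 mcg/mL.
Before the 3rd dose, 2 doses have been given. Superposition: Cmin = C₀·(f + f²).
≈ 14.000 × (0.1250 + 0.0156) ≈ 14.000 × 0.1406 ≈ 1.968 mcg/mL.

2.0 mcg/mL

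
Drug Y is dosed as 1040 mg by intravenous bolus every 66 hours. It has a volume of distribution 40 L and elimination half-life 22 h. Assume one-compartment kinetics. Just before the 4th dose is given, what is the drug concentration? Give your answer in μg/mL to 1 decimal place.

f = (1/2)^(τ/t½) = (1/2)^(66/22) ≈ 0.1250.
C₀ = D/Vd = 1040/40 ≈ 26.000 μg/mL.
Before the 4th dose, 3 doses have been given. Superposition: Cmin = C₀·(f + f² + … + f^3).
≈ 26.000 × (0.1250 + 0.0156 + 0.0020) ≈ 26.000 × 0.1426 ≈ 3.708 μg/mL.

3.7 μg/mL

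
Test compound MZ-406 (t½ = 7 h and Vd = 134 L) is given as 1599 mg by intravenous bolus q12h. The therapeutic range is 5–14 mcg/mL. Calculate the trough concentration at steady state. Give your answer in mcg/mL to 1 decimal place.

Over one 12-h interval, 12/7 ≈ 1.7143 half-lives elapse, leaving f ≈ 0.3048 of each dose.
Each bolus raises the concentration by D/Vd = 1599/134 ≈ 11.933 mcg/mL.
Steady-state trough Cmin,ss = C₀·f/(1−f) ≈ 11.933 × 0.3048/0.6952 ≈ 5.232 mcg/mL.
Trough 5.2 mcg/mL vs MEC 5 mcg/mL: adequate.

5.2 mcg/mL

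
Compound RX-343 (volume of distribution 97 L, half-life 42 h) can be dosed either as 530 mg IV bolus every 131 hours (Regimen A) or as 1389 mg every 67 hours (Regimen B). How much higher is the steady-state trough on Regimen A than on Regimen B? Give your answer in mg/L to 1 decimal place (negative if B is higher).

Regimen A: f = (1/2)^(131/42) ≈ 0.1151; Cmin,ss = (530/97)·f/(1−f) ≈ 0.711 mg/L.
Regimen B: f = (1/2)^(67/42) ≈ 0.3310; Cmin,ss = (1389/97)·f/(1−f) ≈ 7.085 mg/L.
Difference ≈ 0.711 − 7.085 ≈ -6.374 mg/L.

-6.4 mg/L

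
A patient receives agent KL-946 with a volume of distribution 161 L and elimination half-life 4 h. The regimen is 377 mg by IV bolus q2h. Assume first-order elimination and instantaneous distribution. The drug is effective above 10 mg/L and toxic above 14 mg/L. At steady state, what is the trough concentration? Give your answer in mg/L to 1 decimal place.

5.7 mg/L

τ/t½ = 2/4 ≈ 0.5, so fraction remaining f = (1/2)^(2/4) ≈ 0.7071.
Single-dose peak C₀ = D/Vd = 377/161 ≈ 2.342 mg/L.
Steady-state trough Cmin,ss = C₀·f/(1−f) ≈ 2.342 × 0.7071/0.2929 ≈ 5.654 mg/L.
Trough 5.7 mg/L vs MEC 10 mg/L: subtherapeutic.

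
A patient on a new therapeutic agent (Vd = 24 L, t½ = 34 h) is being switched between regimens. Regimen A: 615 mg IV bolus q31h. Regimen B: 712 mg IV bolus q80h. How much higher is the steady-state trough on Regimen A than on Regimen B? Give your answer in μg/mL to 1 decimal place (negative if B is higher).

Regimen A: f = (1/2)^(31/34) ≈ 0.5315; Cmin,ss = (615/24)·f/(1−f) ≈ 29.071 μg/mL.
Regimen B: f = (1/2)^(80/34) ≈ 0.1957; Cmin,ss = (712/24)·f/(1−f) ≈ 7.218 μg/mL.
Difference ≈ 29.071 − 7.218 ≈ 21.853 μg/mL.

21.9 μg/mL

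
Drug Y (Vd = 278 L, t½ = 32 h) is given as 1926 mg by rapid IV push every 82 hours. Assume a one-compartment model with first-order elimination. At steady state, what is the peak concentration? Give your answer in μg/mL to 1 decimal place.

8.3 μg/mL

τ/t½ = 82/32 ≈ 2.5625, so fraction remaining f = (1/2)^(82/32) ≈ 0.1693.
Accumulation ratio R = 1/(1 − f) ≈ 1/0.8307 ≈ 1.2038.
Each bolus raises the concentration by D/Vd = 1926/278 ≈ 6.928 μg/mL.
Steady-state peak Cmax,ss = C₀·R ≈ 6.928 × 1.2038 ≈ 8.340 μg/mL.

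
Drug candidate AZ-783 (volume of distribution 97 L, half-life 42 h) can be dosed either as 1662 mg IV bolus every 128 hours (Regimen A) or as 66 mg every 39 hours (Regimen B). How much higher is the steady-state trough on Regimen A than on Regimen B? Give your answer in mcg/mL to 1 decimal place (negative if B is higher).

1.6 mcg/mL

Regimen A: f = (1/2)^(128/42) ≈ 0.1209; Cmin,ss = (1662/97)·f/(1−f) ≈ 2.356 mcg/mL.
Regimen B: f = (1/2)^(39/42) ≈ 0.5254; Cmin,ss = (66/97)·f/(1−f) ≈ 0.753 mcg/mL.
Difference ≈ 2.356 − 0.753 ≈ 1.603 mcg/mL.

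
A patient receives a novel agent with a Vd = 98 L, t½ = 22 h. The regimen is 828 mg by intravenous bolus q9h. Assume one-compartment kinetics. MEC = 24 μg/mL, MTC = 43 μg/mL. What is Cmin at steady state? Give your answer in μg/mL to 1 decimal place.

Over one 9-h interval, 9/22 ≈ 0.40909 half-lives elapse, leaving f ≈ 0.7531 of each dose.
Accumulation ratio R = 1/(1 − f) ≈ 1/0.2469 ≈ 4.0502.
Each bolus raises the concentration by D/Vd = 828/98 ≈ 8.449 μg/mL.
Steady-state peak Cmax,ss = C₀·R ≈ 8.449 × 4.0502 ≈ 34.220 μg/mL.
Steady-state trough Cmin,ss = Cmax,ss·f ≈ 34.220 × 0.7531 ≈ 25.771 μg/mL.
Trough 25.8 μg/mL vs MEC 24 μg/mL: adequate.

25.8 μg/mL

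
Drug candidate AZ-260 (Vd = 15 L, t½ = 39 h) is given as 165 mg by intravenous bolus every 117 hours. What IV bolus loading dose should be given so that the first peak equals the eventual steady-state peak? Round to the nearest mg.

189 mg

f = (1/2)^(117/39) ≈ 0.125000; accumulation ratio R = 1/(1−f) ≈ 1.14286.
Loading dose to hit Cmax,ss on first dose: D_load = D_maint·R ≈ 165 × 1.14286 ≈ 188.57 mg.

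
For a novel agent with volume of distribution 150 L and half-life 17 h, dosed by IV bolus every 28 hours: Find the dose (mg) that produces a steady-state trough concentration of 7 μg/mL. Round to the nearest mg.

τ/t½ = 28/17 ≈ 1.6471, so f = (1/2)^(28/17) ≈ 0.319290.
Cmin,ss = (D/Vd)·f/(1−f), so D = Cmin,ss·Vd·(1−f)/f.
D = 7 × 150 × (1−f)/f ≈ 7 × 150 × 2.13195 ≈ 2238.55 mg.

2239 mg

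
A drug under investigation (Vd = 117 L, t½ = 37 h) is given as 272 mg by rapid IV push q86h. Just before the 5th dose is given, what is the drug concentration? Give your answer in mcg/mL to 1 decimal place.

f = (1/2)^(τ/t½) = (1/2)^(86/37) ≈ 0.1997.
C₀ = D/Vd = 272/117 ≈ 2.325 mcg/mL.
Before the 5th dose, 4 doses have been given. Superposition: Cmin = C₀·(f + f² + … + f^4).
≈ 2.325 × (0.1997 + 0.0399 + 0.0080 + 0.0016) ≈ 2.325 × 0.2492 ≈ 0.579 mcg/mL.

0.6 mcg/mL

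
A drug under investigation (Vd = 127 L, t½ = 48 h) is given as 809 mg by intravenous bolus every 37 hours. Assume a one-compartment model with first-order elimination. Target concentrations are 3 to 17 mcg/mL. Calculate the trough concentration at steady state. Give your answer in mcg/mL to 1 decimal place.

Over one 37-h interval, 37/48 ≈ 0.77083 half-lives elapse, leaving f ≈ 0.5861 of each dose.
Accumulation ratio R = 1/(1 − f) ≈ 1/0.4139 ≈ 2.4160.
Each bolus raises the concentration by D/Vd = 809/127 ≈ 6.370 mcg/mL.
Cmax,ss = C₀/(1 − f) ≈ 6.370/0.4139 ≈ 15.390 mcg/mL.
One interval later, Cmin,ss = Cmax,ss·e^(−kτ) ≈ 15.390 × 0.5861 ≈ 9.020 mcg/mL.
Trough 9.0 mcg/mL vs MEC 3 mcg/mL: adequate.

9.0 mcg/mL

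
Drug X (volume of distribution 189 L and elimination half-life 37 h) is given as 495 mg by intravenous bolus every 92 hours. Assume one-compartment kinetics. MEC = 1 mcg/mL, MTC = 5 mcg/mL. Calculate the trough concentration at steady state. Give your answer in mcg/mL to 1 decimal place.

0.6 mcg/mL

Over one 92-h interval, 92/37 ≈ 2.4865 half-lives elapse, leaving f ≈ 0.1784 of each dose.
Single-dose peak C₀ = D/Vd = 495/189 ≈ 2.619 mcg/mL.
Steady-state trough Cmin,ss = C₀·f/(1−f) ≈ 2.619 × 0.1784/0.8216 ≈ 0.569 mcg/mL.
Trough 0.6 mcg/mL vs MEC 1 mcg/mL: subtherapeutic.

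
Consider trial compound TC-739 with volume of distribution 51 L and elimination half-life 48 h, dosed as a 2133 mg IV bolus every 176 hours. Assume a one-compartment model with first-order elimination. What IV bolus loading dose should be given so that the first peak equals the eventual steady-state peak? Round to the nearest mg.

2315 mg

f = (1/2)^(176/48) ≈ 0.078745; accumulation ratio R = 1/(1−f) ≈ 1.08548.
Loading dose to hit Cmax,ss on first dose: D_load = D_maint·R ≈ 2133 × 1.08548 ≈ 2315.33 mg.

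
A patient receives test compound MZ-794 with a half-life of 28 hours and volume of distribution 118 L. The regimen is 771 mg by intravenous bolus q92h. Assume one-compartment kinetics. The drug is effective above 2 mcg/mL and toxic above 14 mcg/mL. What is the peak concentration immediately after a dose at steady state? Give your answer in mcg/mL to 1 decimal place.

k = ln2/t½ = ln2/28 ≈ 0.024755 h⁻¹; fraction remaining f = e^(−kτ) = e^(−0.024755×92) ≈ 0.1025.
Accumulation ratio R = 1/(1 − f) ≈ 1/0.8975 ≈ 1.1142.
Each bolus raises the concentration by D/Vd = 771/118 ≈ 6.534 mcg/mL.
Cmax,ss = C₀/(1 − f) ≈ 6.534/0.8975 ≈ 7.280 mcg/mL.
Peak 7.3 mcg/mL vs MTC 14 mcg/mL: below toxic threshold.

7.3 mcg/mL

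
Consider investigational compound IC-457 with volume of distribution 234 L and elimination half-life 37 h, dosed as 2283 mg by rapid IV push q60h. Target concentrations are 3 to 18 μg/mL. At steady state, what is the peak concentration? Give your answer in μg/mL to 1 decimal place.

Over one 60-h interval, 60/37 ≈ 1.6216 half-lives elapse, leaving f ≈ 0.3250 of each dose.
At steady state, accumulation factor R = 1/(1 − e^(−kτ)) ≈ 1.4815.
Each bolus raises the concentration by D/Vd = 2283/234 ≈ 9.756 μg/mL.
Steady-state peak Cmax,ss = C₀·R ≈ 9.756 × 1.4815 ≈ 14.454 μg/mL.
Peak 14.5 μg/mL vs MTC 18 μg/mL: below toxic threshold.

14.5 μg/mL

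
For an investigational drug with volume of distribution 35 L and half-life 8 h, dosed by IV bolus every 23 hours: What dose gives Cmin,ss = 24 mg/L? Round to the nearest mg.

τ/t½ = 23/8 ≈ 2.875, so f = (1/2)^(23/8) ≈ 0.136313.
Cmin,ss = (D/Vd)·f/(1−f), so D = Cmin,ss·Vd·(1−f)/f.
D = 24 × 35 × (1−f)/f ≈ 24 × 35 × 6.33606 ≈ 5322.29 mg.

5322 mg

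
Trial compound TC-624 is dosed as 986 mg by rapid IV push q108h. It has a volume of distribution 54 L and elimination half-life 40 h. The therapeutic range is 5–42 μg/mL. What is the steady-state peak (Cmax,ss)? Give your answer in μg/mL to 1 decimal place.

τ/t½ = 108/40 ≈ 2.7, so fraction remaining f = (1/2)^(108/40) ≈ 0.1539.
At steady state, accumulation factor R = 1/(1 − e^(−kτ)) ≈ 1.1819.
Single-dose peak C₀ = D/Vd = 986/54 ≈ 18.259 μg/mL.
Cmax,ss = C₀/(1 − f) ≈ 18.259/0.8461 ≈ 21.580 μg/mL.
Peak 21.6 μg/mL vs MTC 42 μg/mL: below toxic threshold.

21.6 μg/mL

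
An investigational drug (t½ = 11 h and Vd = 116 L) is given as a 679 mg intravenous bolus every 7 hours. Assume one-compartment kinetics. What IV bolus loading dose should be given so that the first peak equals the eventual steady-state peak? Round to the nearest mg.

f = (1/2)^(7/11) ≈ 0.643332; accumulation ratio R = 1/(1−f) ≈ 2.80373.
Loading dose to hit Cmax,ss on first dose: D_load = D_maint·R ≈ 679 × 2.80373 ≈ 1903.73 mg.

1904 mg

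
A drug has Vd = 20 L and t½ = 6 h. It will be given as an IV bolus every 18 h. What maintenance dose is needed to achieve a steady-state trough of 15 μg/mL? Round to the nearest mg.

τ/t½ = 18/6 ≈ 3, so f = (1/2)^(18/6) ≈ 0.125000.
Cmin,ss = (D/Vd)·f/(1−f), so D = Cmin,ss·Vd·(1−f)/f.
D = 15 × 20 × (1−f)/f ≈ 15 × 20 × 7.00000 ≈ 2100.00 mg.

2100 mg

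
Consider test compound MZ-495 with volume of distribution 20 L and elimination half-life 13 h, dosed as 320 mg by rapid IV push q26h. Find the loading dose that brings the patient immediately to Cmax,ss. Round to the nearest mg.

427 mg

f = (1/2)^(26/13) ≈ 0.250000; accumulation ratio R = 1/(1−f) ≈ 1.33333.
Loading dose to hit Cmax,ss on first dose: D_load = D_maint·R ≈ 320 × 1.33333 ≈ 426.67 mg.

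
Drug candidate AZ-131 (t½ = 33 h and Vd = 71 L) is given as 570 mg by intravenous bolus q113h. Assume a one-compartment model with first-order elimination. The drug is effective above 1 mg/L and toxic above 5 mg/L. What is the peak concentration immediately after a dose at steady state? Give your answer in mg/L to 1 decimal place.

8.9 mg/L

τ/t½ = 113/33 ≈ 3.4242, so fraction remaining f = (1/2)^(113/33) ≈ 0.0932.
Accumulation ratio R = 1/(1 − f) ≈ 1/0.9068 ≈ 1.1028.
Each bolus raises the concentration by D/Vd = 570/71 ≈ 8.028 mg/L.
Steady-state peak Cmax,ss = C₀·R ≈ 8.028 × 1.1028 ≈ 8.853 mg/L.
Peak 8.9 mg/L vs MTC 5 mg/L: exceeds toxic threshold.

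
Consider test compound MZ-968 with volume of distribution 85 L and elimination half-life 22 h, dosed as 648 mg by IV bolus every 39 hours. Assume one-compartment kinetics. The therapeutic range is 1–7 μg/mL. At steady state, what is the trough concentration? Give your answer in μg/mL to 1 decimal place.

3.2 μg/mL

Over one 39-h interval, 39/22 ≈ 1.7727 half-lives elapse, leaving f ≈ 0.2927 of each dose.
Single-dose peak C₀ = D/Vd = 648/85 ≈ 7.624 μg/mL.
Steady-state trough Cmin,ss = C₀·f/(1−f) ≈ 7.624 × 0.2927/0.7073 ≈ 3.155 μg/mL.
Trough 3.2 μg/mL vs MEC 1 μg/mL: adequate.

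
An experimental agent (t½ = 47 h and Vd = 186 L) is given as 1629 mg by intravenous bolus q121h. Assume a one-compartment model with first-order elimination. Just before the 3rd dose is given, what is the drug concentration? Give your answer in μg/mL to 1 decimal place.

1.7 μg/mL

f = (1/2)^(τ/t½) = (1/2)^(121/47) ≈ 0.1679.
C₀ = D/Vd = 1629/186 ≈ 8.758 μg/mL.
Before the 3rd dose, 2 doses have been given. Superposition: Cmin = C₀·(f + f²).
≈ 8.758 × (0.1679 + 0.0282) ≈ 8.758 × 0.1961 ≈ 1.717 μg/mL.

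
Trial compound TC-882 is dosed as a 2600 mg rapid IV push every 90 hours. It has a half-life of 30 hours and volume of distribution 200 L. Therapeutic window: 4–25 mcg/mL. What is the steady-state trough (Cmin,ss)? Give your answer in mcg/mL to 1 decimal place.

The dosing interval is 3 half-lives, so f = 2^(−3) = 0.125.
Accumulation ratio R = 1/(1 − f) = 1/0.875 = 8/7.
Single-dose peak C₀ = D/Vd = 2600/200 = 13 mcg/mL.
Steady-state peak Cmax,ss = C₀·R = 13 × 8/7 ≈ 14.857 mcg/mL.
Steady-state trough Cmin,ss = Cmax,ss·f ≈ 14.857 × 0.125 ≈ 1.857 mcg/mL.
Trough 1.9 mcg/mL vs MEC 4 mcg/mL: subtherapeutic.

1.9 mcg/mL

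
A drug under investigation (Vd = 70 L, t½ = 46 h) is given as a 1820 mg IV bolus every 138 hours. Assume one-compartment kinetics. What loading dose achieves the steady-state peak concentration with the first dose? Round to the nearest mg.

2080 mg

f = (1/2)^(138/46) ≈ 0.125000; accumulation ratio R = 1/(1−f) ≈ 1.14286.
Loading dose to hit Cmax,ss on first dose: D_load = D_maint·R ≈ 1820 × 1.14286 ≈ 2080.01 mg.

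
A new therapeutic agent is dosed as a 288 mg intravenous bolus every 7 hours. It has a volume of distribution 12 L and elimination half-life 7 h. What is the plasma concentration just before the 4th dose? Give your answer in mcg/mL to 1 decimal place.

21.0 mcg/mL

f = (1/2)^(τ/t½) = (1/2)^(7/7) ≈ 0.5000.
C₀ = D/Vd = 288/12 ≈ 24.000 mcg/mL.
Before the 4th dose, 3 doses have been given. Superposition: Cmin = C₀·(f + f² + … + f^3).
≈ 24.000 × (0.5000 + 0.2500 + 0.1250) ≈ 24.000 × 0.8750 ≈ 21.000 mcg/mL.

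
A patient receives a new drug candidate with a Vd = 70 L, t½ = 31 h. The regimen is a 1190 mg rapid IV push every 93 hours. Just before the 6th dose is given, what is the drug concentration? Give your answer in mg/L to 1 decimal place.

2.4 mg/L

f = (1/2)^(τ/t½) = (1/2)^(93/31) ≈ 0.1250.
C₀ = D/Vd = 1190/70 ≈ 17.000 mg/L.
Before the 6th dose, 5 doses have been given. Superposition: Cmin = C₀·(f + f² + … + f^5).
≈ 17.000 × (0.1250 + 0.0156 + 0.0020 + 0.0002 + 0.0000) ≈ 17.000 × 0.1428 ≈ 2.428 mg/L.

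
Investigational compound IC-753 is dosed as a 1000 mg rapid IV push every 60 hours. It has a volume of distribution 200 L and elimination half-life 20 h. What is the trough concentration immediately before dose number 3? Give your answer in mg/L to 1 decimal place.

0.7 mg/L

f = (1/2)^(τ/t½) = (1/2)^(60/20) ≈ 0.1250.
C₀ = D/Vd = 1000/200 ≈ 5.000 mg/L.
Before the 3rd dose, 2 doses have been given. Superposition: Cmin = C₀·(f + f²).
≈ 5.000 × (0.1250 + 0.0156) ≈ 5.000 × 0.1406 ≈ 0.703 mg/L.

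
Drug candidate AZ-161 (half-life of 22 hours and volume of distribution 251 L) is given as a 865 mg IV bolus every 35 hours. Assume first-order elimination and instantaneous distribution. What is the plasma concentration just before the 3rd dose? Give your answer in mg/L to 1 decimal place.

1.5 mg/L

f = (1/2)^(τ/t½) = (1/2)^(35/22) ≈ 0.3320.
C₀ = D/Vd = 865/251 ≈ 3.446 mg/L.
Before the 3rd dose, 2 doses have been given. Superposition: Cmin = C₀·(f + f²).
≈ 3.446 × (0.3320 + 0.1102) ≈ 3.446 × 0.4422 ≈ 1.524 mg/L.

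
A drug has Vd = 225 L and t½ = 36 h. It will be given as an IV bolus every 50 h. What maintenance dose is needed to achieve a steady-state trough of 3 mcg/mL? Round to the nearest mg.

τ/t½ = 50/36 ≈ 1.3889, so f = (1/2)^(50/36) ≈ 0.381859.
Cmin,ss = (D/Vd)·f/(1−f), so D = Cmin,ss·Vd·(1−f)/f.
D = 3 × 225 × (1−f)/f ≈ 3 × 225 × 1.61877 ≈ 1092.67 mg.

1093 mg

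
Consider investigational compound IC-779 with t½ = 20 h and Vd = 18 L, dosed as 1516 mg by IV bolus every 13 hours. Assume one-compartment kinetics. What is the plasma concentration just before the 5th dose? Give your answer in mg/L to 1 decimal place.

123.6 mg/L

f = (1/2)^(τ/t½) = (1/2)^(13/20) ≈ 0.6373.
C₀ = D/Vd = 1516/18 ≈ 84.222 mg/L.
Before the 5th dose, 4 doses have been given. Superposition: Cmin = C₀·(f + f² + … + f^4).
≈ 84.222 × (0.6373 + 0.4062 + 0.2588 + 0.1650) ≈ 84.222 × 1.4673 ≈ 123.579 mg/L.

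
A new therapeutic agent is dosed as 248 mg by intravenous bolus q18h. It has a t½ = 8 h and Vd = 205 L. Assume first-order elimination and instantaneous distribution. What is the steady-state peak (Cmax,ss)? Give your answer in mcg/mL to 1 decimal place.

τ/t½ = 18/8 ≈ 2.25, so fraction remaining f = (1/2)^(18/8) ≈ 0.2102.
Accumulation ratio R = 1/(1 − f) ≈ 1/0.7898 ≈ 1.2661.
Single-dose peak C₀ = D/Vd = 248/205 ≈ 1.210 mcg/mL.
Steady-state peak Cmax,ss = C₀·R ≈ 1.210 × 1.2661 ≈ 1.532 mcg/mL.

1.5 mcg/mL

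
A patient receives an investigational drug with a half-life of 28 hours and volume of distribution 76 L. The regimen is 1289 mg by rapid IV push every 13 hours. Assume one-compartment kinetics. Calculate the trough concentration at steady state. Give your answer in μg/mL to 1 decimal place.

44.7 μg/mL

τ/t½ = 13/28 ≈ 0.46429, so fraction remaining f = (1/2)^(13/28) ≈ 0.7248.
Accumulation ratio R = 1/(1 − f) ≈ 1/0.2752 ≈ 3.6337.
Each bolus raises the concentration by D/Vd = 1289/76 ≈ 16.961 μg/mL.
Steady-state peak Cmax,ss = C₀·R ≈ 16.961 × 3.6337 ≈ 61.631 μg/mL.
Steady-state trough Cmin,ss = Cmax,ss·f ≈ 61.631 × 0.7248 ≈ 44.670 μg/mL.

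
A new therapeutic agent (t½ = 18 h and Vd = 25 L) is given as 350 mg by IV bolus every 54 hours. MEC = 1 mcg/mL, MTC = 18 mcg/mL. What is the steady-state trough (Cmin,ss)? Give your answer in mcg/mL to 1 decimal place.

The dosing interval is 3 half-lives, so f = 2^(−3) = 0.125.
At steady state, R = 1/(1 − 0.125) = 8/7.
Single-dose peak C₀ = D/Vd = 350/25 = 14 mcg/mL.
Steady-state peak Cmax,ss = C₀·R = 14 × 8/7 ≈ 16.000 mcg/mL.
Steady-state trough Cmin,ss = Cmax,ss·f ≈ 16.000 × 0.125 ≈ 2.000 mcg/mL.
Trough 2.0 mcg/mL vs MEC 1 mcg/mL: adequate.

2.0 mcg/mL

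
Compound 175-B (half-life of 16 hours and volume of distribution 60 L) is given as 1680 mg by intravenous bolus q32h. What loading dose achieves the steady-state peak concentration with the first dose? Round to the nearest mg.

f = (1/2)^(32/16) ≈ 0.250000; accumulation ratio R = 1/(1−f) ≈ 1.33333.
Loading dose to hit Cmax,ss on first dose: D_load = D_maint·R ≈ 1680 × 1.33333 ≈ 2239.99 mg.

2240 mg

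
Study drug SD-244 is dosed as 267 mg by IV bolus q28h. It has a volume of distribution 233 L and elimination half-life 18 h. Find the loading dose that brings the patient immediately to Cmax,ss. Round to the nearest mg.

f = (1/2)^(28/18) ≈ 0.340198; accumulation ratio R = 1/(1−f) ≈ 1.51561.
Loading dose to hit Cmax,ss on first dose: D_load = D_maint·R ≈ 267 × 1.51561 ≈ 404.67 mg.

405 mg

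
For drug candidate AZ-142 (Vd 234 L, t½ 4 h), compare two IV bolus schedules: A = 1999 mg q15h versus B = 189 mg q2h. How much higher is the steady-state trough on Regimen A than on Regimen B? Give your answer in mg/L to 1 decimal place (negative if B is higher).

-1.3 mg/L

Regimen A: f = (1/2)^(15/4) ≈ 0.0743; Cmin,ss = (1999/234)·f/(1−f) ≈ 0.686 mg/L.
Regimen B: f = (1/2)^(2/4) ≈ 0.7071; Cmin,ss = (189/234)·f/(1−f) ≈ 1.950 mg/L.
Difference ≈ 0.686 − 1.950 ≈ -1.264 mg/L.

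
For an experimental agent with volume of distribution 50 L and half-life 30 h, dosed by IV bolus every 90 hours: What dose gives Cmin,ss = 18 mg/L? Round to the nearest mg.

6300 mg

τ/t½ = 90/30 ≈ 3, so f = (1/2)^(90/30) ≈ 0.125000.
Cmin,ss = (D/Vd)·f/(1−f), so D = Cmin,ss·Vd·(1−f)/f.
D = 18 × 50 × (1−f)/f ≈ 18 × 50 × 7.00000 ≈ 6300.00 mg.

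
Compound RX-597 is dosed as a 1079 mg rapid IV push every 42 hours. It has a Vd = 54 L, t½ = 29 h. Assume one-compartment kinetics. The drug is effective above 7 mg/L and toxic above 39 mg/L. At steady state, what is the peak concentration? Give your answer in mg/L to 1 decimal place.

k = ln2/t½ = ln2/29 ≈ 0.023902 h⁻¹; fraction remaining f = e^(−kτ) = e^(−0.023902×42) ≈ 0.3665.
At steady state, accumulation factor R = 1/(1 − e^(−kτ)) ≈ 1.5785.
Each bolus raises the concentration by D/Vd = 1079/54 ≈ 19.981 mg/L.
Cmax,ss = C₀/(1 − f) ≈ 19.981/0.6335 ≈ 31.541 mg/L.
Peak 31.5 mg/L vs MTC 39 mg/L: below toxic threshold.

31.5 mg/L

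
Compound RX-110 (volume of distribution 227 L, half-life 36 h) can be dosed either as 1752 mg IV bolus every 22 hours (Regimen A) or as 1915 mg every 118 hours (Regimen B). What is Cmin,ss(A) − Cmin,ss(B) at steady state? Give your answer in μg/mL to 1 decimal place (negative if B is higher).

Regimen A: f = (1/2)^(22/36) ≈ 0.6547; Cmin,ss = (1752/227)·f/(1−f) ≈ 14.634 μg/mL.
Regimen B: f = (1/2)^(118/36) ≈ 0.1031; Cmin,ss = (1915/227)·f/(1−f) ≈ 0.970 μg/mL.
Difference ≈ 14.634 − 0.970 ≈ 13.664 μg/mL.

13.7 μg/mL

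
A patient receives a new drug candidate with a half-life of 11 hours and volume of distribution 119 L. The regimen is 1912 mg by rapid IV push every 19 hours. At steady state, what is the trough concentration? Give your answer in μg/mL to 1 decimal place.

7.0 μg/mL

τ/t½ = 19/11 ≈ 1.7273, so fraction remaining f = (1/2)^(19/11) ≈ 0.3020.
At steady state, accumulation factor R = 1/(1 − e^(−kτ)) ≈ 1.4327.
Each bolus raises the concentration by D/Vd = 1912/119 ≈ 16.067 μg/mL.
Cmax,ss = C₀/(1 − f) ≈ 16.067/0.6980 ≈ 23.019 μg/mL.
Steady-state trough Cmin,ss = Cmax,ss·f ≈ 23.019 × 0.3020 ≈ 6.952 μg/mL.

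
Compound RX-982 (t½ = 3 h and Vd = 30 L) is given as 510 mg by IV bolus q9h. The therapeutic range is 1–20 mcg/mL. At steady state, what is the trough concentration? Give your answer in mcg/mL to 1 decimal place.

2.4 mcg/mL

The dosing interval is 3 half-lives, so f = 2^(−3) = 0.125.
At steady state, R = 1/(1 − 0.125) = 8/7.
Single-dose peak C₀ = D/Vd = 510/30 = 17 mcg/mL.
Steady-state peak Cmax,ss = C₀·R = 17 × 8/7 ≈ 19.429 mcg/mL.
Steady-state trough Cmin,ss = Cmax,ss·f ≈ 19.429 × 0.125 ≈ 2.429 mcg/mL.
Trough 2.4 mcg/mL vs MEC 1 mcg/mL: adequate.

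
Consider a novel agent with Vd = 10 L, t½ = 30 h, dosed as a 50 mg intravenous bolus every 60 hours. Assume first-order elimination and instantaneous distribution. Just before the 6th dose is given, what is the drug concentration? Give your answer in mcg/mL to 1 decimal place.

f = (1/2)^(τ/t½) = (1/2)^(60/30) ≈ 0.2500.
C₀ = D/Vd = 50/10 ≈ 5.000 mcg/mL.
Before the 6th dose, 5 doses have been given. Superposition: Cmin = C₀·(f + f² + … + f^5).
≈ 5.000 × (0.2500 + 0.0625 + 0.0156 + 0.0039 + 0.0010) ≈ 5.000 × 0.3330 ≈ 1.665 mcg/mL.

1.7 mcg/mL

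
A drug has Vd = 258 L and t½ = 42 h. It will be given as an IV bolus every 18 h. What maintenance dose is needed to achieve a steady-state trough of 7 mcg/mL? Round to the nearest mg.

τ/t½ = 18/42 ≈ 0.42857, so f = (1/2)^(18/42) ≈ 0.742997.
Cmin,ss = (D/Vd)·f/(1−f), so D = Cmin,ss·Vd·(1−f)/f.
D = 7 × 258 × (1−f)/f ≈ 7 × 258 × 0.34590 ≈ 624.70 mg.

625 mg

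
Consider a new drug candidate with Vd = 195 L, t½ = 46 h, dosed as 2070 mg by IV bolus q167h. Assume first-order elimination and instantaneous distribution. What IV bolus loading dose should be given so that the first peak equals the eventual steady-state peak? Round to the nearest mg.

f = (1/2)^(167/46) ≈ 0.080748; accumulation ratio R = 1/(1−f) ≈ 1.08784.
Loading dose to hit Cmax,ss on first dose: D_load = D_maint·R ≈ 2070 × 1.08784 ≈ 2251.83 mg.

2252 mg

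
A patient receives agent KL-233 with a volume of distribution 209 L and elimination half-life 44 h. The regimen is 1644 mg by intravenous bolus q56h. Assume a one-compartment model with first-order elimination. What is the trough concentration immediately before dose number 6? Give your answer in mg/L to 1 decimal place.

5.5 mg/L

f = (1/2)^(τ/t½) = (1/2)^(56/44) ≈ 0.4139.
C₀ = D/Vd = 1644/209 ≈ 7.866 mg/L.
Before the 6th dose, 5 doses have been given. Superposition: Cmin = C₀·(f + f² + … + f^5).
≈ 7.866 × (0.4139 + 0.1713 + 0.0709 + 0.0293 + 0.0121) ≈ 7.866 × 0.6975 ≈ 5.487 mg/L.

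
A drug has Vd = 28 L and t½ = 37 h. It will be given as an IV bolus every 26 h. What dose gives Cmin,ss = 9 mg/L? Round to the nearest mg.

158 mg

τ/t½ = 26/37 ≈ 0.7027, so f = (1/2)^(26/37) ≈ 0.614420.
Cmin,ss = (D/Vd)·f/(1−f), so D = Cmin,ss·Vd·(1−f)/f.
D = 9 × 28 × (1−f)/f ≈ 9 × 28 × 0.62755 ≈ 158.14 mg.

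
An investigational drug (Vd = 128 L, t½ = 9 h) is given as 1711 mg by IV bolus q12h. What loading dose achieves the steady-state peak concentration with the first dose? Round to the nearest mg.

f = (1/2)^(12/9) ≈ 0.396850; accumulation ratio R = 1/(1−f) ≈ 1.65796.
Loading dose to hit Cmax,ss on first dose: D_load = D_maint·R ≈ 1711 × 1.65796 ≈ 2836.77 mg.

2837 mg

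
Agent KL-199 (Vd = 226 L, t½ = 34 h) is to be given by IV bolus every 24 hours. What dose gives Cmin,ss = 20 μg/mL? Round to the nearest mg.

τ/t½ = 24/34 ≈ 0.70588, so f = (1/2)^(24/34) ≈ 0.613067.
Cmin,ss = (D/Vd)·f/(1−f), so D = Cmin,ss·Vd·(1−f)/f.
D = 20 × 226 × (1−f)/f ≈ 20 × 226 × 0.63114 ≈ 2852.75 mg.

2853 mg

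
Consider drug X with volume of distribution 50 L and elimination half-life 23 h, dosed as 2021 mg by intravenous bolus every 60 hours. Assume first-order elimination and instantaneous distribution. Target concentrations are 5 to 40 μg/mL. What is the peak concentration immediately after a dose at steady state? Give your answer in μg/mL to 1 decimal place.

48.3 μg/mL

τ/t½ = 60/23 ≈ 2.6087, so fraction remaining f = (1/2)^(60/23) ≈ 0.1639.
At steady state, accumulation factor R = 1/(1 − e^(−kτ)) ≈ 1.1960.
Single-dose peak C₀ = D/Vd = 2021/50 ≈ 40.420 μg/mL.
Steady-state peak Cmax,ss = C₀·R ≈ 40.420 × 1.1960 ≈ 48.342 μg/mL.
Peak 48.3 μg/mL vs MTC 40 μg/mL: exceeds toxic threshold.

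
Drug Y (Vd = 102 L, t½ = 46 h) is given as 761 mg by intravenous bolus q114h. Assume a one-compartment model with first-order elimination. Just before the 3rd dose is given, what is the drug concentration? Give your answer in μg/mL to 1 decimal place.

1.6 μg/mL

f = (1/2)^(τ/t½) = (1/2)^(114/46) ≈ 0.1795.
C₀ = D/Vd = 761/102 ≈ 7.461 μg/mL.
Before the 3rd dose, 2 doses have been given. Superposition: Cmin = C₀·(f + f²).
≈ 7.461 × (0.1795 + 0.0322) ≈ 7.461 × 0.2117 ≈ 1.579 μg/mL.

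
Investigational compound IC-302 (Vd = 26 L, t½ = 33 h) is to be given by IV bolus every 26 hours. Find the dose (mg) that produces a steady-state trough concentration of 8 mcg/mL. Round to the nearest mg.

τ/t½ = 26/33 ≈ 0.78788, so f = (1/2)^(26/33) ≈ 0.579195.
Cmin,ss = (D/Vd)·f/(1−f), so D = Cmin,ss·Vd·(1−f)/f.
D = 8 × 26 × (1−f)/f ≈ 8 × 26 × 0.72653 ≈ 151.12 mg.

151 mg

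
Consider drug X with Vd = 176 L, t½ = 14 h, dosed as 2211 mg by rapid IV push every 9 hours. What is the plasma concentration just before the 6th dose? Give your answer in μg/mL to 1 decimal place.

f = (1/2)^(τ/t½) = (1/2)^(9/14) ≈ 0.6404.
C₀ = D/Vd = 2211/176 ≈ 12.562 μg/mL.
Before the 6th dose, 5 doses have been given. Superposition: Cmin = C₀·(f + f² + … + f^5).
≈ 12.562 × (0.6404 + 0.4101 + 0.2626 + 0.1682 + 0.1077) ≈ 12.562 × 1.5890 ≈ 19.961 μg/mL.

20.0 μg/mL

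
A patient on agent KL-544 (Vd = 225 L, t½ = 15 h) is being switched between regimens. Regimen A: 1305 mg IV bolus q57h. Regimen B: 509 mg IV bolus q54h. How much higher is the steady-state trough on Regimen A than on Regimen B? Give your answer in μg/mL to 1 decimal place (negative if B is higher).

Regimen A: f = (1/2)^(57/15) ≈ 0.0718; Cmin,ss = (1305/225)·f/(1−f) ≈ 0.449 μg/mL.
Regimen B: f = (1/2)^(54/15) ≈ 0.0825; Cmin,ss = (509/225)·f/(1−f) ≈ 0.203 μg/mL.
Difference ≈ 0.449 − 0.203 ≈ 0.246 μg/mL.

0.2 μg/mL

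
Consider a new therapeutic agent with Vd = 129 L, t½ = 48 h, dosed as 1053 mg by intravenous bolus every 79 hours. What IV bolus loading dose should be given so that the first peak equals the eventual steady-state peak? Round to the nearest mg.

f = (1/2)^(79/48) ≈ 0.319562; accumulation ratio R = 1/(1−f) ≈ 1.46964.
Loading dose to hit Cmax,ss on first dose: D_load = D_maint·R ≈ 1053 × 1.46964 ≈ 1547.53 mg.

1548 mg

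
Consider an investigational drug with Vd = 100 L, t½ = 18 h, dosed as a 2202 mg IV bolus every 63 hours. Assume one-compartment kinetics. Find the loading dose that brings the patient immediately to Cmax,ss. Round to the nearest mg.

2416 mg

f = (1/2)^(63/18) ≈ 0.088388; accumulation ratio R = 1/(1−f) ≈ 1.09696.
Loading dose to hit Cmax,ss on first dose: D_load = D_maint·R ≈ 2202 × 1.09696 ≈ 2415.51 mg.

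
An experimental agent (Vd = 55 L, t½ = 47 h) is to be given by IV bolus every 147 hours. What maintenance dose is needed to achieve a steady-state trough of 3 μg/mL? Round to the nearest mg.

τ/t½ = 147/47 ≈ 3.1277, so f = (1/2)^(147/47) ≈ 0.114414.
Cmin,ss = (D/Vd)·f/(1−f), so D = Cmin,ss·Vd·(1−f)/f.
D = 3 × 55 × (1−f)/f ≈ 3 × 55 × 7.74019 ≈ 1277.13 mg.

1277 mg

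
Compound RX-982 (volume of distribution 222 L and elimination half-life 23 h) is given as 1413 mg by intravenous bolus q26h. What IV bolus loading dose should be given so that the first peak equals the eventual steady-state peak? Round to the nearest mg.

2601 mg

f = (1/2)^(26/23) ≈ 0.456778; accumulation ratio R = 1/(1−f) ≈ 1.84087.
Loading dose to hit Cmax,ss on first dose: D_load = D_maint·R ≈ 1413 × 1.84087 ≈ 2601.15 mg.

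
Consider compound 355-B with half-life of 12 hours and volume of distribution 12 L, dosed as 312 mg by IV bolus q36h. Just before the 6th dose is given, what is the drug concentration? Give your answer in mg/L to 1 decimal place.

f = (1/2)^(τ/t½) = (1/2)^(36/12) ≈ 0.1250.
C₀ = D/Vd = 312/12 ≈ 26.000 mg/L.
Before the 6th dose, 5 doses have been given. Superposition: Cmin = C₀·(f + f² + … + f^5).
≈ 26.000 × (0.1250 + 0.0156 + 0.0020 + 0.0002 + 0.0000) ≈ 26.000 × 0.1428 ≈ 3.713 mg/L.

3.7 mg/L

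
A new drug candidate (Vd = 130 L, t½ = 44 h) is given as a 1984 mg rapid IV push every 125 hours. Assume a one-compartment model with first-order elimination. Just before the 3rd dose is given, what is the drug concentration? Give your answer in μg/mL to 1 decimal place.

f = (1/2)^(τ/t½) = (1/2)^(125/44) ≈ 0.1396.
C₀ = D/Vd = 1984/130 ≈ 15.262 μg/mL.
Before the 3rd dose, 2 doses have been given. Superposition: Cmin = C₀·(f + f²).
≈ 15.262 × (0.1396 + 0.0195) ≈ 15.262 × 0.1591 ≈ 2.428 μg/mL.

2.4 μg/mL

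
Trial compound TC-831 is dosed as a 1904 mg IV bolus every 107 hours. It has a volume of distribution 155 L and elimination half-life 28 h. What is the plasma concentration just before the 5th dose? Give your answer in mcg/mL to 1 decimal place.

0.9 mcg/mL

f = (1/2)^(τ/t½) = (1/2)^(107/28) ≈ 0.0707.
C₀ = D/Vd = 1904/155 ≈ 12.284 mcg/mL.
Before the 5th dose, 4 doses have been given. Superposition: Cmin = C₀·(f + f² + … + f^4).
≈ 12.284 × (0.0707 + 0.0050 + 0.0004 + 0.0000) ≈ 12.284 × 0.0761 ≈ 0.935 mcg/mL.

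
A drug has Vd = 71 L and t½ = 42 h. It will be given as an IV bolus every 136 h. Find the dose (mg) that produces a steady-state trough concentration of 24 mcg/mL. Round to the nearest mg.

14374 mg

τ/t½ = 136/42 ≈ 3.2381, so f = (1/2)^(136/42) ≈ 0.105983.
Cmin,ss = (D/Vd)·f/(1−f), so D = Cmin,ss·Vd·(1−f)/f.
D = 24 × 71 × (1−f)/f ≈ 24 × 71 × 8.43548 ≈ 14374.06 mg.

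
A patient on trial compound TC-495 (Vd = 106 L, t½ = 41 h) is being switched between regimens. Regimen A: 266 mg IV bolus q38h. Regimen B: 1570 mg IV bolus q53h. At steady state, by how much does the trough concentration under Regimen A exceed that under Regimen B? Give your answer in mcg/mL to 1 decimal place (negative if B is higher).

Regimen A: f = (1/2)^(38/41) ≈ 0.5260; Cmin,ss = (266/106)·f/(1−f) ≈ 2.785 mcg/mL.
Regimen B: f = (1/2)^(53/41) ≈ 0.4082; Cmin,ss = (1570/106)·f/(1−f) ≈ 10.216 mcg/mL.
Difference ≈ 2.785 − 10.216 ≈ -7.431 mcg/mL.

-7.4 mcg/mL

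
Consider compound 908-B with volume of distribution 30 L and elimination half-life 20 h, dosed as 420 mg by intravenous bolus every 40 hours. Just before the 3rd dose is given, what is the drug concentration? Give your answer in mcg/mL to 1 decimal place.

4.4 mcg/mL

f = (1/2)^(τ/t½) = (1/2)^(40/20) ≈ 0.2500.
C₀ = D/Vd = 420/30 ≈ 14.000 mcg/mL.
Before the 3rd dose, 2 doses have been given. Superposition: Cmin = C₀·(f + f²).
≈ 14.000 × (0.2500 + 0.0625) ≈ 14.000 × 0.3125 ≈ 4.375 mcg/mL.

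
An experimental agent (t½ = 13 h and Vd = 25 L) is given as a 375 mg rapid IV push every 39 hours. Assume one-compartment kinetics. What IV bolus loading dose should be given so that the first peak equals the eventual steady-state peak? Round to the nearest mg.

f = (1/2)^(39/13) ≈ 0.125000; accumulation ratio R = 1/(1−f) ≈ 1.14286.
Loading dose to hit Cmax,ss on first dose: D_load = D_maint·R ≈ 375 × 1.14286 ≈ 428.57 mg.

429 mg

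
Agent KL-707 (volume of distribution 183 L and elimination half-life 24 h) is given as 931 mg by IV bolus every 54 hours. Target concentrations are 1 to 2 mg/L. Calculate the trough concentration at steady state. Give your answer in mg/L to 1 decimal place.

1.4 mg/L

k = ln2/t½ = ln2/24 ≈ 0.028881 h⁻¹; fraction remaining f = e^(−kτ) = e^(−0.028881×54) ≈ 0.2102.
Single-dose peak C₀ = D/Vd = 931/183 ≈ 5.087 mg/L.
Steady-state trough Cmin,ss = C₀·f/(1−f) ≈ 5.087 × 0.2102/0.7898 ≈ 1.354 mg/L.
Trough 1.4 mg/L vs MEC 1 mg/L: adequate.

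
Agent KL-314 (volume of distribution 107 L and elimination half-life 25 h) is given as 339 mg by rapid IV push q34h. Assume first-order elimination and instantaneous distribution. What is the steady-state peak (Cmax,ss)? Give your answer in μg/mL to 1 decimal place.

5.2 μg/mL

k = ln2/t½ = ln2/25 ≈ 0.027726 h⁻¹; fraction remaining f = e^(−kτ) = e^(−0.027726×34) ≈ 0.3896.
Accumulation ratio R = 1/(1 − f) ≈ 1/0.6104 ≈ 1.6383.
Each bolus raises the concentration by D/Vd = 339/107 ≈ 3.168 μg/mL.
Steady-state peak Cmax,ss = C₀·R ≈ 3.168 × 1.6383 ≈ 5.190 μg/mL.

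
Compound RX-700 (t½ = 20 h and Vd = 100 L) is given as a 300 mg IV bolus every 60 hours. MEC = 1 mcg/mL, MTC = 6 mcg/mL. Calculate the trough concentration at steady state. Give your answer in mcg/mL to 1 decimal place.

The dosing interval is 3 half-lives, so f = 2^(−3) = 0.125.
At steady state, R = 1/(1 − 0.125) = 8/7.
Single-dose peak C₀ = D/Vd = 300/100 = 3 mcg/mL.
Steady-state peak Cmax,ss = C₀·R = 3 × 8/7 ≈ 3.429 mcg/mL.
Steady-state trough Cmin,ss = Cmax,ss·f ≈ 3.429 × 0.125 ≈ 0.429 mcg/mL.
Trough 0.4 mcg/mL vs MEC 1 mcg/mL: subtherapeutic.

0.4 mcg/mL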